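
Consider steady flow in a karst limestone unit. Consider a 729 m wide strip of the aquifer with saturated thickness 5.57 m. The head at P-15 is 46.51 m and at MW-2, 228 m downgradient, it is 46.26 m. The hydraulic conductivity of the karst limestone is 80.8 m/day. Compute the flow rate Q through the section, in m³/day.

360

Cross-sectional area A = 729 × 5.57 = 4061 m².
Hydraulic gradient i = (46.51 − 46.26) / 228 = 0.25 / 228 = 0.001096.
Darcy's law: Q = K · A · i = 80.80 × 4061 × 0.001096 = 359.7 m³/day.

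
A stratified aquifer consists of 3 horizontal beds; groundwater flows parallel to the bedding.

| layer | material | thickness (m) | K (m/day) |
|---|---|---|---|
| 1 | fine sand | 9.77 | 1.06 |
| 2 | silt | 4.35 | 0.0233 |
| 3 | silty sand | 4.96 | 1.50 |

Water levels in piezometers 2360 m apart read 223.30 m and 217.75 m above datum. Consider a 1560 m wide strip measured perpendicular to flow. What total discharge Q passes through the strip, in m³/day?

65.7

Flow is parallel to layering, so each bed carries its own Darcy discharge and the transmissivities add.
Σ(K_i·b_i) = 1.06×9.77 + 0.0233×4.35 + 1.50×4.96 = 17.90 m²/day.
Hydraulic gradient i = (223.30 − 217.75) / 2360 = 5.55 / 2360 = 0.002352.
Q = Σ(K_i·b_i) · W · i = 17.90 × 1560 × 0.002352 = 65.66 m³/day.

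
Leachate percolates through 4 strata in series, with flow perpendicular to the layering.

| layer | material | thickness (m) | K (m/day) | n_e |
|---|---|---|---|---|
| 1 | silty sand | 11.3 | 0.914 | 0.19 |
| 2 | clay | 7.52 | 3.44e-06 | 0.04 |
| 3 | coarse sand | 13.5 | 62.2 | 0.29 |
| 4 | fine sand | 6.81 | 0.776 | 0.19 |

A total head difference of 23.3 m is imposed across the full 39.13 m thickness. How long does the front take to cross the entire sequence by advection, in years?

1970

With flow normal to the layers, continuity requires the same specific discharge q through every layer.
Σ(b_i/K_i) = 11.3/0.914 + 7.52/3.44e-06 + 13.5/62.2 + 6.81/0.776 = 2.186e+06 d.
q = Δh / Σ(b_i/K_i) = 23.3 / 2.186e+06 = 1.066e-05 m/day.
In each layer the seepage velocity is v_i = q/n_i, so the layer transit time is t_i = b_i·n_i / q:
  layer 1 (silty sand): t_1 = 11.3 × 0.19 / 1.066e-05 = 2.014e+05 d
  layer 2 (clay): t_2 = 7.52 × 0.04 / 1.066e-05 = 28222 d
  layer 3 (coarse sand): t_3 = 13.5 × 0.29 / 1.066e-05 = 3.673e+05 d
  layer 4 (fine sand): t_4 = 6.81 × 0.19 / 1.066e-05 = 1.214e+05 d
Total t = Σ t_i = 7.184e+05 days = 1967 years.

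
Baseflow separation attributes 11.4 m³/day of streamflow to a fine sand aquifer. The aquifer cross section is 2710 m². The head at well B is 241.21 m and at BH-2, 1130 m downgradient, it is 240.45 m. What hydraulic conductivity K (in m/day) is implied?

6.25

Hydraulic gradient i = (241.21 − 240.45) / 1130 = 0.76 / 1130 = 0.0006726.
From Q = K·A·i, K = Q / (A·i) = 11.4 / (2710 × 0.0006726) = 6.255 m/day.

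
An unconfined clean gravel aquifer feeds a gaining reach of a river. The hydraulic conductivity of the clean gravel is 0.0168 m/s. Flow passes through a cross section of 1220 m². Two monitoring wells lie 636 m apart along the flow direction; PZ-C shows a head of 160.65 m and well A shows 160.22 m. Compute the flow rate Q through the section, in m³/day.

Convert K: 0.0168 m/s × 86400 = 1452 m/day.
Hydraulic gradient i = (160.65 − 160.22) / 636 = 0.43 / 636 = 0.0006761.
Darcy's law: Q = K · A · i = 1452 × 1220 × 0.0006761 = 1197 m³/day.

1200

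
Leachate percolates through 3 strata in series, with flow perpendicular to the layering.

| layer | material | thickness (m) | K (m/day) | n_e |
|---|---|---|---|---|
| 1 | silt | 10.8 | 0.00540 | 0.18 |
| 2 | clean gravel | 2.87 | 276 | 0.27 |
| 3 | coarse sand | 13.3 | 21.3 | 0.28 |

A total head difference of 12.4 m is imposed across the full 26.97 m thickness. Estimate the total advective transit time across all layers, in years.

With flow normal to the layers, continuity requires the same specific discharge q through every layer.
Σ(b_i/K_i) = 10.8/0.00540 + 2.87/276 + 13.3/21.3 = 2001 d.
q = Δh / Σ(b_i/K_i) = 12.4 / 2001 = 0.006198 m/day.
In each layer the seepage velocity is v_i = q/n_i, so the layer transit time is t_i = b_i·n_i / q:
  layer 1 (silt): t_1 = 10.8 × 0.18 / 0.006198 = 313.6 d
  layer 2 (clean gravel): t_2 = 2.87 × 0.27 / 0.006198 = 125.0 d
  layer 3 (coarse sand): t_3 = 13.3 × 0.28 / 0.006198 = 600.8 d
Total t = Σ t_i = 1040 days = 2.846 years.

2.85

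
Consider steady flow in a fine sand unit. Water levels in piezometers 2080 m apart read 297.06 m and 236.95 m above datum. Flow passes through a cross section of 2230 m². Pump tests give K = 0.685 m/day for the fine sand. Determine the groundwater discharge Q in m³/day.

44.1

Hydraulic gradient i = (297.06 − 236.95) / 2080 = 60.11 / 2080 = 0.02890.
Darcy's law: Q = K · A · i = 0.6850 × 2230 × 0.02890 = 44.14 m³/day.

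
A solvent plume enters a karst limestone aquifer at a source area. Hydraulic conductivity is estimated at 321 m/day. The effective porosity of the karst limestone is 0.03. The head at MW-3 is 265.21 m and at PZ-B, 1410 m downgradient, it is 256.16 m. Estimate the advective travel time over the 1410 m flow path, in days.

Hydraulic gradient i = (265.21 − 256.16) / 1410 = 9.05 / 1410 = 0.006418.
Darcy flux q = K · i = 321.0 × 0.006418 = 2.060 m/day.
Seepage velocity v = q / n_e = 2.060 / 0.03 = 68.68 m/day.
Travel time t = L / v = 1410 / 68.68 = 20.53 days.

20.5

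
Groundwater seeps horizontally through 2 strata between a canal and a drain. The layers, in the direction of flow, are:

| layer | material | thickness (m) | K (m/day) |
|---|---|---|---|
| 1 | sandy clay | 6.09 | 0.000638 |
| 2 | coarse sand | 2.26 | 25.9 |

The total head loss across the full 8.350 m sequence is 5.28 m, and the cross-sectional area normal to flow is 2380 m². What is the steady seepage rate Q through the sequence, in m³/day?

1.32

Flow is perpendicular to layering, so the layers act in series and the equivalent K is the thickness-weighted harmonic mean.
Total thickness L = 6.09 + 2.26 = 8.350 m.
Σ(b_i/K_i) = 6.09/0.000638 + 2.26/25.9 = 9546 d.
K_eq = L / Σ(b_i/K_i) = 8.350 / 9546 = 0.0008748 m/day.
Q = K_eq · A · (Δh/L) = 0.0008748 × 2380 × (5.28/8.350) = 1.316 m³/day.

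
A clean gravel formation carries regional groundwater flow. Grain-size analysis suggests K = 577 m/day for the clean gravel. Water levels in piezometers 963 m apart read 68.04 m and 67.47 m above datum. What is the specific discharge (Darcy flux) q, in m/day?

Hydraulic gradient i = (68.04 − 67.47) / 963 = 0.57 / 963 = 0.0005919.
Specific discharge q = K · i = 577.0 × 0.0005919 = 0.3415 m/day.

0.342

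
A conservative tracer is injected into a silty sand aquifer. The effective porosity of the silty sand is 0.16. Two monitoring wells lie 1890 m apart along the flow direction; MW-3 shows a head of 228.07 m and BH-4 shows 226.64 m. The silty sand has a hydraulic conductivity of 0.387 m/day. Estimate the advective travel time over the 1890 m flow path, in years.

2830

Hydraulic gradient i = (228.07 − 226.64) / 1890 = 1.43 / 1890 = 0.0007566.
Darcy flux q = K · i = 0.3870 × 0.0007566 = 0.0002928 m/day.
Seepage velocity v = q / n_e = 0.0002928 / 0.16 = 0.001830 m/day.
Travel time t = L / v = 1890 / 0.001830 = 1.033e+06 days = 2828 years.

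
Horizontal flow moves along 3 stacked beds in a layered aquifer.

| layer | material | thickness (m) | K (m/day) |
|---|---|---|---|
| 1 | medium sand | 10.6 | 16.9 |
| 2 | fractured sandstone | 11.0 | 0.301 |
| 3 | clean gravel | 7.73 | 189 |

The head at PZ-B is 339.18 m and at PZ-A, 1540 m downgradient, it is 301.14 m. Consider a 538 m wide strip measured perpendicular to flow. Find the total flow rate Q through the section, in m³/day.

21800

Flow is parallel to layering, so each bed carries its own Darcy discharge and the transmissivities add.
Σ(K_i·b_i) = 16.9×10.6 + 0.301×11.0 + 189×7.73 = 1643 m²/day.
Hydraulic gradient i = (339.18 − 301.14) / 1540 = 38.04 / 1540 = 0.02470.
Q = Σ(K_i·b_i) · W · i = 1643 × 538 × 0.02470 = 21840 m³/day.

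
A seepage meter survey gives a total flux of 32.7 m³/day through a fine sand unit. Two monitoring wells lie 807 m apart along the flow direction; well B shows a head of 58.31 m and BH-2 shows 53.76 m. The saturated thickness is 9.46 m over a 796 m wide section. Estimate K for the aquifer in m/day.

0.770

Cross-sectional area A = 796 × 9.46 = 7530 m².
Hydraulic gradient i = (58.31 − 53.76) / 807 = 4.55 / 807 = 0.005638.
From Q = K·A·i, K = Q / (A·i) = 32.7 / (7530 × 0.005638) = 0.7702 m/day.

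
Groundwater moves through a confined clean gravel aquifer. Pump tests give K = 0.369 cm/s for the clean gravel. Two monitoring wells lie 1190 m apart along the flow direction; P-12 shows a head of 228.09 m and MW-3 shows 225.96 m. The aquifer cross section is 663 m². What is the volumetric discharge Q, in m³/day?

Convert K: 0.369 cm/s × 864 = 318.8 m/day.
Hydraulic gradient i = (228.09 − 225.96) / 1190 = 2.13 / 1190 = 0.001790.
Darcy's law: Q = K · A · i = 318.8 × 663.0 × 0.001790 = 378.3 m³/day.

378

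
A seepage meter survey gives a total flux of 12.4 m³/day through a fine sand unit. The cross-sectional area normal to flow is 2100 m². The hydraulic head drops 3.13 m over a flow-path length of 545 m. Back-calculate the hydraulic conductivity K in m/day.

1.03

Hydraulic gradient i = Δh / L = 3.13 / 545 = 0.005743.
From Q = K·A·i, K = Q / (A·i) = 12.4 / (2100 × 0.005743) = 1.028 m/day.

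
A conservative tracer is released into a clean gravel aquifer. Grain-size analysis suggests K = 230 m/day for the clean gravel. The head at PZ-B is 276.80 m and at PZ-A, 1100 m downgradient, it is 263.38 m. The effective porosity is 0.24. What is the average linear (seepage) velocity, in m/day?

Hydraulic gradient i = (276.80 − 263.38) / 1100 = 13.42 / 1100 = 0.01220.
Darcy flux q = K · i = 230.0 × 0.01220 = 2.806 m/day.
Seepage velocity v = q / n_e = 2.806 / 0.24 = 11.69 m/day.

11.7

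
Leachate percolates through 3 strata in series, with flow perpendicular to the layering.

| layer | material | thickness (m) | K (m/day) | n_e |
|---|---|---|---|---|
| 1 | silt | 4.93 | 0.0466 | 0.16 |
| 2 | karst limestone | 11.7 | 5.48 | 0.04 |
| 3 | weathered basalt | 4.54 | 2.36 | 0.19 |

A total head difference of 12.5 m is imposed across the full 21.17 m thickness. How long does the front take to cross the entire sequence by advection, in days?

With flow normal to the layers, continuity requires the same specific discharge q through every layer.
Σ(b_i/K_i) = 4.93/0.0466 + 11.7/5.48 + 4.54/2.36 = 109.9 d.
q = Δh / Σ(b_i/K_i) = 12.5 / 109.9 = 0.1138 m/day.
In each layer the seepage velocity is v_i = q/n_i, so the layer transit time is t_i = b_i·n_i / q:
  layer 1 (silt): t_1 = 4.93 × 0.16 / 0.1138 = 6.932 d
  layer 2 (karst limestone): t_2 = 11.7 × 0.04 / 0.1138 = 4.113 d
  layer 3 (weathered basalt): t_3 = 4.54 × 0.19 / 0.1138 = 7.581 d
Total t = Σ t_i = 18.63 days.

18.6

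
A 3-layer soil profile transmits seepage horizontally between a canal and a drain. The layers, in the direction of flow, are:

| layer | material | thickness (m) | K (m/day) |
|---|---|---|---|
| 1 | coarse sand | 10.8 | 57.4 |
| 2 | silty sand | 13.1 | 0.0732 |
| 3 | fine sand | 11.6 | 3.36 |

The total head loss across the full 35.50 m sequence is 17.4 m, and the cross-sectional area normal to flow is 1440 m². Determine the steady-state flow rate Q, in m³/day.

Flow is perpendicular to layering, so the layers act in series and the equivalent K is the thickness-weighted harmonic mean.
Total thickness L = 10.8 + 13.1 + 11.6 = 35.50 m.
Σ(b_i/K_i) = 10.8/57.4 + 13.1/0.0732 + 11.6/3.36 = 182.6 d.
K_eq = L / Σ(b_i/K_i) = 35.50 / 182.6 = 0.1944 m/day.
Q = K_eq · A · (Δh/L) = 0.1944 × 1440 × (17.4/35.50) = 137.2 m³/day.

137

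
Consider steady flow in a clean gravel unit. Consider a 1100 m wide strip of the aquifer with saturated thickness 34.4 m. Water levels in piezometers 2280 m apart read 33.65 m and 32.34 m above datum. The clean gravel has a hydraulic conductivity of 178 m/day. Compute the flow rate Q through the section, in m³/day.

Cross-sectional area A = 1100 × 34.4 = 37840 m².
Hydraulic gradient i = (33.65 − 32.34) / 2280 = 1.31 / 2280 = 0.0005746.
Darcy's law: Q = K · A · i = 178.0 × 37840 × 0.0005746 = 3870 m³/day.

3870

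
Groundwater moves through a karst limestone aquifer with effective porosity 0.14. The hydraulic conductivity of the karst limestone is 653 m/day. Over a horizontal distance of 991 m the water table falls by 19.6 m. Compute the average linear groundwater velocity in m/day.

92.3

Hydraulic gradient i = Δh / L = 19.6 / 991 = 0.01978.
Darcy flux q = K · i = 653.0 × 0.01978 = 12.92 m/day.
Seepage velocity v = q / n_e = 12.92 / 0.14 = 92.25 m/day.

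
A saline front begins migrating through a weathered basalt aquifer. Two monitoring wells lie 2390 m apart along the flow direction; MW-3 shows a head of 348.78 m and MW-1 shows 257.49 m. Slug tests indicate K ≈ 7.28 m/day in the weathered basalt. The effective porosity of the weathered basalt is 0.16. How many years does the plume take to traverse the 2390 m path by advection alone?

3.77

Hydraulic gradient i = (348.78 − 257.49) / 2390 = 91.29 / 2390 = 0.03820.
Darcy flux q = K · i = 7.280 × 0.03820 = 0.2781 m/day.
Seepage velocity v = q / n_e = 0.2781 / 0.16 = 1.738 m/day.
Travel time t = L / v = 2390 / 1.738 = 1375 days = 3.765 years.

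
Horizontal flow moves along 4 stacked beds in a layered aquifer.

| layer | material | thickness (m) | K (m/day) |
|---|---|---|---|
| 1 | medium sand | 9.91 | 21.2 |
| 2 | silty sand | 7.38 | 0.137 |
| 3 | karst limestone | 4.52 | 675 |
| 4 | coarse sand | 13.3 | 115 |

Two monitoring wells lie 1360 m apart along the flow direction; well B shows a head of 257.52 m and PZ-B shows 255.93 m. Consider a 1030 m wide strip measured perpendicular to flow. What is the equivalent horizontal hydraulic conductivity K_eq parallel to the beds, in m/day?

136

Flow is parallel to layering, so each bed carries its own Darcy discharge and the transmissivities add.
Σ(K_i·b_i) = 21.2×9.91 + 0.137×7.38 + 675×4.52 + 115×13.3 = 4792 m²/day.
Total thickness b = 35.11 m, so K_eq = Σ(K_i·b_i)/b = 136.5 m/day.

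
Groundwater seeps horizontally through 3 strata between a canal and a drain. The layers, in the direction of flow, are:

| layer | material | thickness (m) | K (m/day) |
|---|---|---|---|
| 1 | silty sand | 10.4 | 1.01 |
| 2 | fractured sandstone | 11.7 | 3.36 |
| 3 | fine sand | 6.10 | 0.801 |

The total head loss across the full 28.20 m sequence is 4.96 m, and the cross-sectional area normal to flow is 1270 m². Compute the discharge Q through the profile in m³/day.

294

Flow is perpendicular to layering, so the layers act in series and the equivalent K is the thickness-weighted harmonic mean.
Total thickness L = 10.4 + 11.7 + 6.10 = 28.20 m.
Σ(b_i/K_i) = 10.4/1.01 + 11.7/3.36 + 6.10/0.801 = 21.39 d.
K_eq = L / Σ(b_i/K_i) = 28.20 / 21.39 = 1.318 m/day.
Q = K_eq · A · (Δh/L) = 1.318 × 1270 × (4.96/28.20) = 294.4 m³/day.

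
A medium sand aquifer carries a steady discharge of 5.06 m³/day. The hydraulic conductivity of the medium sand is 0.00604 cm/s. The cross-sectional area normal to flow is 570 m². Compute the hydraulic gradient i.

0.00170

Convert K: 0.00604 cm/s × 864 = 5.219 m/day.
From Q = K·A·i, i = Q / (K·A) = 5.06 / (5.219 × 570.0) = 0.001701.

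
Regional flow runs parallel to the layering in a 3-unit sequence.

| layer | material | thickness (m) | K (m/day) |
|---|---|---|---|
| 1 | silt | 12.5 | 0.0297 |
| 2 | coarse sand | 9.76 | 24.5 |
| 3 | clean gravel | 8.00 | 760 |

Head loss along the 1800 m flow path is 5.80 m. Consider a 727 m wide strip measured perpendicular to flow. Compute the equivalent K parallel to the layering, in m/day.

Flow is parallel to layering, so each bed carries its own Darcy discharge and the transmissivities add.
Σ(K_i·b_i) = 0.0297×12.5 + 24.5×9.76 + 760×8.00 = 6319 m²/day.
Total thickness b = 30.26 m, so K_eq = Σ(K_i·b_i)/b = 208.8 m/day.

209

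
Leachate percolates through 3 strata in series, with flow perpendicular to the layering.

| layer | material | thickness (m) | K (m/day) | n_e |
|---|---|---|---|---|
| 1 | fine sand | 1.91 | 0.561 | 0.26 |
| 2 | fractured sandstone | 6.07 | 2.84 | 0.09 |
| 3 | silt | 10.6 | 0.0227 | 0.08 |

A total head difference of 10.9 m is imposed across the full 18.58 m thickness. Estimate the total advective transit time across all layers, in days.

With flow normal to the layers, continuity requires the same specific discharge q through every layer.
Σ(b_i/K_i) = 1.91/0.561 + 6.07/2.84 + 10.6/0.0227 = 472.5 d.
q = Δh / Σ(b_i/K_i) = 10.9 / 472.5 = 0.02307 m/day.
In each layer the seepage velocity is v_i = q/n_i, so the layer transit time is t_i = b_i·n_i / q:
  layer 1 (fine sand): t_1 = 1.91 × 0.26 / 0.02307 = 21.53 d
  layer 2 (fractured sandstone): t_2 = 6.07 × 0.09 / 0.02307 = 23.68 d
  layer 3 (silt): t_3 = 10.6 × 0.08 / 0.02307 = 36.76 d
Total t = Σ t_i = 81.97 days.

82.0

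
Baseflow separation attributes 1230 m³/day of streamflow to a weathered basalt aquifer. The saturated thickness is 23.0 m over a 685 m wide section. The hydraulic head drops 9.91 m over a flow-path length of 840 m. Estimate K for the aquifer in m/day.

Cross-sectional area A = 685 × 23.0 = 15755 m².
Hydraulic gradient i = Δh / L = 9.91 / 840 = 0.01180.
From Q = K·A·i, K = Q / (A·i) = 1230 / (15755 × 0.01180) = 6.617 m/day.

6.62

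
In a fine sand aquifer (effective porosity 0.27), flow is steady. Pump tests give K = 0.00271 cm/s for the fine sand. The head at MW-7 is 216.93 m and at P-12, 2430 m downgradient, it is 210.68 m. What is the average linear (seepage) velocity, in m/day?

Convert K: 0.00271 cm/s × 864 = 2.341 m/day.
Hydraulic gradient i = (216.93 − 210.68) / 2430 = 6.25 / 2430 = 0.002572.
Darcy flux q = K · i = 2.341 × 0.002572 = 0.006022 m/day.
Seepage velocity v = q / n_e = 0.006022 / 0.27 = 0.02230 m/day.

0.0223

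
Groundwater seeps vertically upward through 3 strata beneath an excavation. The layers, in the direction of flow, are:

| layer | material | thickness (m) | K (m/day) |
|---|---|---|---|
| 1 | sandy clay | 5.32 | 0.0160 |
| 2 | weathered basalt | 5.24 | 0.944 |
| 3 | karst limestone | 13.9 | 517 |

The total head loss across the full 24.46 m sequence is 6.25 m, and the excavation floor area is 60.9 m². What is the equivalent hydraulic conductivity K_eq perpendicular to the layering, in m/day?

Flow is perpendicular to layering, so the layers act in series and the equivalent K is the thickness-weighted harmonic mean.
Total thickness L = 5.32 + 5.24 + 13.9 = 24.46 m.
Σ(b_i/K_i) = 5.32/0.0160 + 5.24/0.944 + 13.9/517 = 338.1 d.
K_eq = L / Σ(b_i/K_i) = 24.46 / 338.1 = 0.07235 m/day.

0.0724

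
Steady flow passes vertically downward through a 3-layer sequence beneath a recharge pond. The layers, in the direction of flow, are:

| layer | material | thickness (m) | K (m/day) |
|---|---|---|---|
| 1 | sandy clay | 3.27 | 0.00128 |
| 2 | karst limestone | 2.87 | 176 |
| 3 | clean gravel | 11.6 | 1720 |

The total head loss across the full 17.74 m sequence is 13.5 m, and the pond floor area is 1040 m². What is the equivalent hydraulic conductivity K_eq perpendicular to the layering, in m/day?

Flow is perpendicular to layering, so the layers act in series and the equivalent K is the thickness-weighted harmonic mean.
Total thickness L = 3.27 + 2.87 + 11.6 = 17.74 m.
Σ(b_i/K_i) = 3.27/0.00128 + 2.87/176 + 11.6/1720 = 2555 d.
K_eq = L / Σ(b_i/K_i) = 17.74 / 2555 = 0.006944 m/day.

0.00694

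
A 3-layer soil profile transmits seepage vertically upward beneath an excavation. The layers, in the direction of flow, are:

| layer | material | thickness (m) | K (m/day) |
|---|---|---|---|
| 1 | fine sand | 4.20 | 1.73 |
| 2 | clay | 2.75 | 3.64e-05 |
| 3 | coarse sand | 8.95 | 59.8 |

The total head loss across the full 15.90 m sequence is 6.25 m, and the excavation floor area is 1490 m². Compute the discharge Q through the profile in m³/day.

0.123

Flow is perpendicular to layering, so the layers act in series and the equivalent K is the thickness-weighted harmonic mean.
Total thickness L = 4.20 + 2.75 + 8.95 = 15.90 m.
Σ(b_i/K_i) = 4.20/1.73 + 2.75/3.64e-05 + 8.95/59.8 = 75552 d.
K_eq = L / Σ(b_i/K_i) = 15.90 / 75552 = 0.0002105 m/day.
Q = K_eq · A · (Δh/L) = 0.0002105 × 1490 × (6.25/15.90) = 0.1233 m³/day.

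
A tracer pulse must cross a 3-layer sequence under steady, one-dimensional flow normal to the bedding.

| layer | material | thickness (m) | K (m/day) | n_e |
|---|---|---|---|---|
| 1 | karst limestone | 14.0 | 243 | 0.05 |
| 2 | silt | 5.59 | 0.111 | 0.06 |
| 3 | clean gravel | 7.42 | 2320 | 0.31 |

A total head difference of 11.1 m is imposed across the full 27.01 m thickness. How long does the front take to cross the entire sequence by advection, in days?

15.2

With flow normal to the layers, continuity requires the same specific discharge q through every layer.
Σ(b_i/K_i) = 14.0/243 + 5.59/0.111 + 7.42/2320 = 50.42 d.
q = Δh / Σ(b_i/K_i) = 11.1 / 50.42 = 0.2201 m/day.
In each layer the seepage velocity is v_i = q/n_i, so the layer transit time is t_i = b_i·n_i / q:
  layer 1 (karst limestone): t_1 = 14.0 × 0.05 / 0.2201 = 3.180 d
  layer 2 (silt): t_2 = 5.59 × 0.06 / 0.2201 = 1.524 d
  layer 3 (clean gravel): t_3 = 7.42 × 0.31 / 0.2201 = 10.45 d
Total t = Σ t_i = 15.15 days.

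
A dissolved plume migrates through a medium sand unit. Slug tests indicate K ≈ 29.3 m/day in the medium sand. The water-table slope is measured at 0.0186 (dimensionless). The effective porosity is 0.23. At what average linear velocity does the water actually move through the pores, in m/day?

2.37

Hydraulic gradient i = 0.0186.
Darcy flux q = K · i = 29.30 × 0.01860 = 0.5450 m/day.
Seepage velocity v = q / n_e = 0.5450 / 0.23 = 2.369 m/day.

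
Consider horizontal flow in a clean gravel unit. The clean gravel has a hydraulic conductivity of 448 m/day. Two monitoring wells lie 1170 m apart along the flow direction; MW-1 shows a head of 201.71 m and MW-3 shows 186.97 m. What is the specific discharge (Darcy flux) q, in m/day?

5.64

Hydraulic gradient i = (201.71 − 186.97) / 1170 = 14.74 / 1170 = 0.01260.
Specific discharge q = K · i = 448.0 × 0.01260 = 5.644 m/day.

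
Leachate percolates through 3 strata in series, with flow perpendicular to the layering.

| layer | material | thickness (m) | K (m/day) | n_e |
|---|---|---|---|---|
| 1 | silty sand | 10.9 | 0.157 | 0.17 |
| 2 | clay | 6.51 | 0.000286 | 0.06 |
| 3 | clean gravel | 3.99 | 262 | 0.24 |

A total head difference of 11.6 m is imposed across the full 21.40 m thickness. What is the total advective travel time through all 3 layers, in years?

With flow normal to the layers, continuity requires the same specific discharge q through every layer.
Σ(b_i/K_i) = 10.9/0.157 + 6.51/0.000286 + 3.99/262 = 22832 d.
q = Δh / Σ(b_i/K_i) = 11.6 / 22832 = 0.0005081 m/day.
In each layer the seepage velocity is v_i = q/n_i, so the layer transit time is t_i = b_i·n_i / q:
  layer 1 (silty sand): t_1 = 10.9 × 0.17 / 0.0005081 = 3647 d
  layer 2 (clay): t_2 = 6.51 × 0.06 / 0.0005081 = 768.8 d
  layer 3 (clean gravel): t_3 = 3.99 × 0.24 / 0.0005081 = 1885 d
Total t = Σ t_i = 6301 days = 17.25 years.

17.3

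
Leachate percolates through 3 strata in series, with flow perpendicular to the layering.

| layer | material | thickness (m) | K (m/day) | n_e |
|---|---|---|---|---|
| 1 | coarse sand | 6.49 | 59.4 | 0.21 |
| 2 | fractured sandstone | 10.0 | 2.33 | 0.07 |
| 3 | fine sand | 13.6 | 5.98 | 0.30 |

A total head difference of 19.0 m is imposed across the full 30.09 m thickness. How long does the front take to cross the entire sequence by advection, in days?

With flow normal to the layers, continuity requires the same specific discharge q through every layer.
Σ(b_i/K_i) = 6.49/59.4 + 10.0/2.33 + 13.6/5.98 = 6.675 d.
q = Δh / Σ(b_i/K_i) = 19.0 / 6.675 = 2.846 m/day.
In each layer the seepage velocity is v_i = q/n_i, so the layer transit time is t_i = b_i·n_i / q:
  layer 1 (coarse sand): t_1 = 6.49 × 0.21 / 2.846 = 0.4788 d
  layer 2 (fractured sandstone): t_2 = 10.0 × 0.07 / 2.846 = 0.2459 d
  layer 3 (fine sand): t_3 = 13.6 × 0.30 / 2.846 = 1.433 d
Total t = Σ t_i = 2.158 days.

2.16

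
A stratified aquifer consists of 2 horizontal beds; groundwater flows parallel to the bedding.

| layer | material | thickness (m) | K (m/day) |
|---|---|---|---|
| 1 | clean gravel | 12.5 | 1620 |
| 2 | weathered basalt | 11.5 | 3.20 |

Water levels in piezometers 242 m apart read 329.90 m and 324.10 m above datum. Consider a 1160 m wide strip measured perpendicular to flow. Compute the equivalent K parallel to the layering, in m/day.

Flow is parallel to layering, so each bed carries its own Darcy discharge and the transmissivities add.
Σ(K_i·b_i) = 1620×12.5 + 3.20×11.5 = 20287 m²/day.
Total thickness b = 24.00 m, so K_eq = Σ(K_i·b_i)/b = 845.3 m/day.

845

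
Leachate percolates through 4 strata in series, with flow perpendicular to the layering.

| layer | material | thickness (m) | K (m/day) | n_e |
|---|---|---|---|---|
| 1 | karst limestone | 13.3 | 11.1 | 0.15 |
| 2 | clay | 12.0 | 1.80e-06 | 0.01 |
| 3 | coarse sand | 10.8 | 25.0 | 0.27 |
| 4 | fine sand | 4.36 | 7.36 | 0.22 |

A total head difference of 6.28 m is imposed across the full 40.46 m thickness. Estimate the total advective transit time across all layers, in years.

With flow normal to the layers, continuity requires the same specific discharge q through every layer.
Σ(b_i/K_i) = 13.3/11.1 + 12.0/1.80e-06 + 10.8/25.0 + 4.36/7.36 = 6.667e+06 d.
q = Δh / Σ(b_i/K_i) = 6.28 / 6.667e+06 = 9.420e-07 m/day.
In each layer the seepage velocity is v_i = q/n_i, so the layer transit time is t_i = b_i·n_i / q:
  layer 1 (karst limestone): t_1 = 13.3 × 0.15 / 9.420e-07 = 2.118e+06 d
  layer 2 (clay): t_2 = 12.0 × 0.01 / 9.420e-07 = 1.274e+05 d
  layer 3 (coarse sand): t_3 = 10.8 × 0.27 / 9.420e-07 = 3.096e+06 d
  layer 4 (fine sand): t_4 = 4.36 × 0.22 / 9.420e-07 = 1.018e+06 d
Total t = Σ t_i = 6.359e+06 days = 17410 years.

17400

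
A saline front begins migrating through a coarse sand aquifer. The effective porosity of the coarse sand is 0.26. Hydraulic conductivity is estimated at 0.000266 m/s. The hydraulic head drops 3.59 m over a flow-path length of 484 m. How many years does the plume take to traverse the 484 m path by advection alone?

2.02

Convert K: 0.000266 m/s × 86400 = 22.98 m/day.
Hydraulic gradient i = Δh / L = 3.59 / 484 = 0.007417.
Darcy flux q = K · i = 22.98 × 0.007417 = 0.1705 m/day.
Seepage velocity v = q / n_e = 0.1705 / 0.26 = 0.6556 m/day.
Travel time t = L / v = 484 / 0.6556 = 738.2 days = 2.021 years.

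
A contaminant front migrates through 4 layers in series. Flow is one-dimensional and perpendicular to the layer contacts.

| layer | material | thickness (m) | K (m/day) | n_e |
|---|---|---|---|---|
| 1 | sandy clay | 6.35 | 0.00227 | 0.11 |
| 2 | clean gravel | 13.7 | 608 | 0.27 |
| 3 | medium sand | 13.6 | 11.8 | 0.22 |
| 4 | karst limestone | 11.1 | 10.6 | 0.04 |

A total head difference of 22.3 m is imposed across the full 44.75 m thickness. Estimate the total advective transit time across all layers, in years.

With flow normal to the layers, continuity requires the same specific discharge q through every layer.
Σ(b_i/K_i) = 6.35/0.00227 + 13.7/608 + 13.6/11.8 + 11.1/10.6 = 2800 d.
q = Δh / Σ(b_i/K_i) = 22.3 / 2800 = 0.007965 m/day.
In each layer the seepage velocity is v_i = q/n_i, so the layer transit time is t_i = b_i·n_i / q:
  layer 1 (sandy clay): t_1 = 6.35 × 0.11 / 0.007965 = 87.69 d
  layer 2 (clean gravel): t_2 = 13.7 × 0.27 / 0.007965 = 464.4 d
  layer 3 (medium sand): t_3 = 13.6 × 0.22 / 0.007965 = 375.6 d
  layer 4 (karst limestone): t_4 = 11.1 × 0.04 / 0.007965 = 55.74 d
Total t = Σ t_i = 983.4 days = 2.692 years.

2.69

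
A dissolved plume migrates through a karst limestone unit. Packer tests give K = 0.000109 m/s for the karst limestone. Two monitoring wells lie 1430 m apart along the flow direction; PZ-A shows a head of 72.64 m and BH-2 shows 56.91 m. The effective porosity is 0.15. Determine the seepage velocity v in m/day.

Convert K: 0.000109 m/s × 86400 = 9.418 m/day.
Hydraulic gradient i = (72.64 − 56.91) / 1430 = 15.73 / 1430 = 0.01100.
Darcy flux q = K · i = 9.418 × 0.01100 = 0.1036 m/day.
Seepage velocity v = q / n_e = 0.1036 / 0.15 = 0.6906 m/day.

0.691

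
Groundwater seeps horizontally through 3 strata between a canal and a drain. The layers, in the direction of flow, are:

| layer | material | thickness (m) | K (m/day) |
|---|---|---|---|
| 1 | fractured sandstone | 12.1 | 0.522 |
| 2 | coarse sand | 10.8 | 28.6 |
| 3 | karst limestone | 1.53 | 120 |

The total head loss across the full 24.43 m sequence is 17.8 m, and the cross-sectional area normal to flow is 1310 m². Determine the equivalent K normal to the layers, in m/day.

Flow is perpendicular to layering, so the layers act in series and the equivalent K is the thickness-weighted harmonic mean.
Total thickness L = 12.1 + 10.8 + 1.53 = 24.43 m.
Σ(b_i/K_i) = 12.1/0.522 + 10.8/28.6 + 1.53/120 = 23.57 d.
K_eq = L / Σ(b_i/K_i) = 24.43 / 23.57 = 1.036 m/day.

1.04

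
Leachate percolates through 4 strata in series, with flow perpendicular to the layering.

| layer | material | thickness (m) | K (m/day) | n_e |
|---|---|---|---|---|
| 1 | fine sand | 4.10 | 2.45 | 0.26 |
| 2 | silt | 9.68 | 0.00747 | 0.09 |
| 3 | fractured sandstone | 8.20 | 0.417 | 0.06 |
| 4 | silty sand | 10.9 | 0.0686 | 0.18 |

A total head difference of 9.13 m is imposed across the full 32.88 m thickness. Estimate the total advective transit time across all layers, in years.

With flow normal to the layers, continuity requires the same specific discharge q through every layer.
Σ(b_i/K_i) = 4.10/2.45 + 9.68/0.00747 + 8.20/0.417 + 10.9/0.0686 = 1476 d.
q = Δh / Σ(b_i/K_i) = 9.13 / 1476 = 0.006185 m/day.
In each layer the seepage velocity is v_i = q/n_i, so the layer transit time is t_i = b_i·n_i / q:
  layer 1 (fine sand): t_1 = 4.10 × 0.26 / 0.006185 = 172.3 d
  layer 2 (silt): t_2 = 9.68 × 0.09 / 0.006185 = 140.9 d
  layer 3 (fractured sandstone): t_3 = 8.20 × 0.06 / 0.006185 = 79.54 d
  layer 4 (silty sand): t_4 = 10.9 × 0.18 / 0.006185 = 317.2 d
Total t = Σ t_i = 709.9 days = 1.944 years.

1.94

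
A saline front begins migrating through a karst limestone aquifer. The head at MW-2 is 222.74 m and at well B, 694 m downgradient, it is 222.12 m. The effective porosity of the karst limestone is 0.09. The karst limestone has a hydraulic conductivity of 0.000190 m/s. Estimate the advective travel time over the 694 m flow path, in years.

Convert K: 0.000190 m/s × 86400 = 16.42 m/day.
Hydraulic gradient i = (222.74 − 222.12) / 694 = 0.62 / 694 = 0.0008934.
Darcy flux q = K · i = 16.42 × 0.0008934 = 0.01467 m/day.
Seepage velocity v = q / n_e = 0.01467 / 0.09 = 0.1630 m/day.
Travel time t = L / v = 694 / 0.1630 = 4259 days = 11.66 years.

11.7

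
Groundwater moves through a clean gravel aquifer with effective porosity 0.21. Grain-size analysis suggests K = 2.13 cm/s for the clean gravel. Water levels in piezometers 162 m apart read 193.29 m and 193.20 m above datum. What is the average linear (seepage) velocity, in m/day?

Convert K: 2.13 cm/s × 864 = 1840 m/day.
Hydraulic gradient i = (193.29 − 193.20) / 162 = 0.09 / 162 = 0.0005556.
Darcy flux q = K · i = 1840 × 0.0005556 = 1.022 m/day.
Seepage velocity v = q / n_e = 1.022 / 0.21 = 4.869 m/day.

4.87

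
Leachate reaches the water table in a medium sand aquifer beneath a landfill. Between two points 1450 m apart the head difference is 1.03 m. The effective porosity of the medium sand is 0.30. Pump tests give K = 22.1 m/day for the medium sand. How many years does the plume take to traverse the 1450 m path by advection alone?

Hydraulic gradient i = Δh / L = 1.03 / 1450 = 0.0007103.
Darcy flux q = K · i = 22.10 × 0.0007103 = 0.01570 m/day.
Seepage velocity v = q / n_e = 0.01570 / 0.30 = 0.05233 m/day.
Travel time t = L / v = 1450 / 0.05233 = 27709 days = 75.86 years.

75.9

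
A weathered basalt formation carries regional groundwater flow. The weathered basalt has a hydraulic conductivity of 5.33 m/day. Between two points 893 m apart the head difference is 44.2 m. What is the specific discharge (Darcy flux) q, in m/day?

0.264

Hydraulic gradient i = Δh / L = 44.2 / 893 = 0.04950.
Specific discharge q = K · i = 5.330 × 0.04950 = 0.2638 m/day.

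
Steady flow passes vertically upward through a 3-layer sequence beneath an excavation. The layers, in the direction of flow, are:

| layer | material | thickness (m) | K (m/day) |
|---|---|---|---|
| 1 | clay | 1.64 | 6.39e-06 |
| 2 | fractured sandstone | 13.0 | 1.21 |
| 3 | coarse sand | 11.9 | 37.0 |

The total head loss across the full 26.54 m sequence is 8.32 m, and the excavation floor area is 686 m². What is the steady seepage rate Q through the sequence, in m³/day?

Flow is perpendicular to layering, so the layers act in series and the equivalent K is the thickness-weighted harmonic mean.
Total thickness L = 1.64 + 13.0 + 11.9 = 26.54 m.
Σ(b_i/K_i) = 1.64/6.39e-06 + 13.0/1.21 + 11.9/37.0 = 2.567e+05 d.
K_eq = L / Σ(b_i/K_i) = 26.54 / 2.567e+05 = 0.0001034 m/day.
Q = K_eq · A · (Δh/L) = 0.0001034 × 686 × (8.32/26.54) = 0.02224 m³/day.

0.0222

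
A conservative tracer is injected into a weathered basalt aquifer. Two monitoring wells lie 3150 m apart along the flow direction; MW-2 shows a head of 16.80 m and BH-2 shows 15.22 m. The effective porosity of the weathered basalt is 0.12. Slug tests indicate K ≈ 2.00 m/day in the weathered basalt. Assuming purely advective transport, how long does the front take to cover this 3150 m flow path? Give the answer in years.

1030

Hydraulic gradient i = (16.80 − 15.22) / 3150 = 1.58 / 3150 = 0.0005016.
Darcy flux q = K · i = 2.000 × 0.0005016 = 0.001003 m/day.
Seepage velocity v = q / n_e = 0.001003 / 0.12 = 0.008360 m/day.
Travel time t = L / v = 3150 / 0.008360 = 3.768e+05 days = 1032 years.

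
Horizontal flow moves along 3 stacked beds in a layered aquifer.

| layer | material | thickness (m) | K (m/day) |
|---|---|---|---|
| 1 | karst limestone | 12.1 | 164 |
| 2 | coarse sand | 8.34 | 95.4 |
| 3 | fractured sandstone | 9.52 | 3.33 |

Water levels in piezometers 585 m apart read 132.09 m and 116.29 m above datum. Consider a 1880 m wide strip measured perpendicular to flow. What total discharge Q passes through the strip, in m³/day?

143000

Flow is parallel to layering, so each bed carries its own Darcy discharge and the transmissivities add.
Σ(K_i·b_i) = 164×12.1 + 95.4×8.34 + 3.33×9.52 = 2812 m²/day.
Hydraulic gradient i = (132.09 − 116.29) / 585 = 15.8 / 585 = 0.02701.
Q = Σ(K_i·b_i) · W · i = 2812 × 1880 × 0.02701 = 1.428e+05 m³/day.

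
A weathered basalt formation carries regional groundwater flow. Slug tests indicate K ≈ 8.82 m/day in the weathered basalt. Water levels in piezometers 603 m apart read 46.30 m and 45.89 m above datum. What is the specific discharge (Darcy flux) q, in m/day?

Hydraulic gradient i = (46.30 − 45.89) / 603 = 0.41 / 603 = 0.0006799.
Specific discharge q = K · i = 8.820 × 0.0006799 = 0.005997 m/day.

0.00600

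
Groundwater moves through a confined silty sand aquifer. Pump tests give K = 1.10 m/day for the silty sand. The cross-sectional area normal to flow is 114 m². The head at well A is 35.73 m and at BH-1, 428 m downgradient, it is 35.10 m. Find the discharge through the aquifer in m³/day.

Hydraulic gradient i = (35.73 − 35.10) / 428 = 0.63 / 428 = 0.001472.
Darcy's law: Q = K · A · i = 1.100 × 114.0 × 0.001472 = 0.1846 m³/day.

0.185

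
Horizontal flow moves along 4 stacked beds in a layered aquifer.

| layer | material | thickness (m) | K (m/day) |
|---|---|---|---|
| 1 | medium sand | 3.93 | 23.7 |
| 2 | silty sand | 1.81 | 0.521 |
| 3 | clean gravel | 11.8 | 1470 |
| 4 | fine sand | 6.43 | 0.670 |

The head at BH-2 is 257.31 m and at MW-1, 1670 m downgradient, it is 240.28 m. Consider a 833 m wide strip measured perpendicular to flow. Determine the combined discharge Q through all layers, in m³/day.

Flow is parallel to layering, so each bed carries its own Darcy discharge and the transmissivities add.
Σ(K_i·b_i) = 23.7×3.93 + 0.521×1.81 + 1470×11.8 + 0.670×6.43 = 17444 m²/day.
Hydraulic gradient i = (257.31 − 240.28) / 1670 = 17.03 / 1670 = 0.01020.
Q = Σ(K_i·b_i) · W · i = 17444 × 833 × 0.01020 = 1.482e+05 m³/day.

148000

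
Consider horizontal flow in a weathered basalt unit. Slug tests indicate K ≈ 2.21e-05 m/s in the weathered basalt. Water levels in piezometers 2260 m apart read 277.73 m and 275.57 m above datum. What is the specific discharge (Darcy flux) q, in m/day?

0.00182

Convert K: 2.21e-05 m/s × 86400 = 1.909 m/day.
Hydraulic gradient i = (277.73 − 275.57) / 2260 = 2.16 / 2260 = 0.0009558.
Specific discharge q = K · i = 1.909 × 0.0009558 = 0.001825 m/day.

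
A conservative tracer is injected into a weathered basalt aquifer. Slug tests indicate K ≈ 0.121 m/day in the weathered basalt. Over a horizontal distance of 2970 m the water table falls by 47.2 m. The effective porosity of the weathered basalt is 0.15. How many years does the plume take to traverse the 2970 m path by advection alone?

634

Hydraulic gradient i = Δh / L = 47.2 / 2970 = 0.01589.
Darcy flux q = K · i = 0.1210 × 0.01589 = 0.001923 m/day.
Seepage velocity v = q / n_e = 0.001923 / 0.15 = 0.01282 m/day.
Travel time t = L / v = 2970 / 0.01282 = 2.317e+05 days = 634.3 years.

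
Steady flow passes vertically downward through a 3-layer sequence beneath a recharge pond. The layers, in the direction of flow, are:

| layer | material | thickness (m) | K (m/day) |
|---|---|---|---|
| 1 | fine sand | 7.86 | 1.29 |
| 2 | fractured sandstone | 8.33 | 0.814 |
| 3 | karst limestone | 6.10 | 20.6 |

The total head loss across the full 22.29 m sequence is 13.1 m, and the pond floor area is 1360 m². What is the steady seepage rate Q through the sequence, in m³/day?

Flow is perpendicular to layering, so the layers act in series and the equivalent K is the thickness-weighted harmonic mean.
Total thickness L = 7.86 + 8.33 + 6.10 = 22.29 m.
Σ(b_i/K_i) = 7.86/1.29 + 8.33/0.814 + 6.10/20.6 = 16.62 d.
K_eq = L / Σ(b_i/K_i) = 22.29 / 16.62 = 1.341 m/day.
Q = K_eq · A · (Δh/L) = 1.341 × 1360 × (13.1/22.29) = 1072 m³/day.

1070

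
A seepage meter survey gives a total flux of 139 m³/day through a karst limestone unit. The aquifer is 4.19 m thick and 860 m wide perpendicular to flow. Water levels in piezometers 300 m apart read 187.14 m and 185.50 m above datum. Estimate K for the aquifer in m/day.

7.06

Cross-sectional area A = 860 × 4.19 = 3603 m².
Hydraulic gradient i = (187.14 − 185.50) / 300 = 1.64 / 300 = 0.005467.
From Q = K·A·i, K = Q / (A·i) = 139 / (3603 × 0.005467) = 7.056 m/day.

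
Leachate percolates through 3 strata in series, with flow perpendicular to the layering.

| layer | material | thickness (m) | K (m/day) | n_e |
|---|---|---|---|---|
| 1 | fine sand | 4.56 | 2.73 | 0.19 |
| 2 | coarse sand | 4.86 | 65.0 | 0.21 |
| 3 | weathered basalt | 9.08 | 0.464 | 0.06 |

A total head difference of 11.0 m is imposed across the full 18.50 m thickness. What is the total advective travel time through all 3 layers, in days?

With flow normal to the layers, continuity requires the same specific discharge q through every layer.
Σ(b_i/K_i) = 4.56/2.73 + 4.86/65.0 + 9.08/0.464 = 21.31 d.
q = Δh / Σ(b_i/K_i) = 11.0 / 21.31 = 0.5161 m/day.
In each layer the seepage velocity is v_i = q/n_i, so the layer transit time is t_i = b_i·n_i / q:
  layer 1 (fine sand): t_1 = 4.56 × 0.19 / 0.5161 = 1.679 d
  layer 2 (coarse sand): t_2 = 4.86 × 0.21 / 0.5161 = 1.978 d
  layer 3 (weathered basalt): t_3 = 9.08 × 0.06 / 0.5161 = 1.056 d
Total t = Σ t_i = 4.712 days.

4.71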